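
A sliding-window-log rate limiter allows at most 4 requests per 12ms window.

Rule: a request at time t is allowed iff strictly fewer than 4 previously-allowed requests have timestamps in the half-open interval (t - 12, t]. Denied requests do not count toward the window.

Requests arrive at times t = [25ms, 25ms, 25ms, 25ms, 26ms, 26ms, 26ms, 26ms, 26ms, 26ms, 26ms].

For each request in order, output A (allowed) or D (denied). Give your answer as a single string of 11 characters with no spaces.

Answer: AAAADDDDDDD

Derivation:
Tracking allowed requests in the window:
  req#1 t=25ms: ALLOW
  req#2 t=25ms: ALLOW
  req#3 t=25ms: ALLOW
  req#4 t=25ms: ALLOW
  req#5 t=26ms: DENY
  req#6 t=26ms: DENY
  req#7 t=26ms: DENY
  req#8 t=26ms: DENY
  req#9 t=26ms: DENY
  req#10 t=26ms: DENY
  req#11 t=26ms: DENY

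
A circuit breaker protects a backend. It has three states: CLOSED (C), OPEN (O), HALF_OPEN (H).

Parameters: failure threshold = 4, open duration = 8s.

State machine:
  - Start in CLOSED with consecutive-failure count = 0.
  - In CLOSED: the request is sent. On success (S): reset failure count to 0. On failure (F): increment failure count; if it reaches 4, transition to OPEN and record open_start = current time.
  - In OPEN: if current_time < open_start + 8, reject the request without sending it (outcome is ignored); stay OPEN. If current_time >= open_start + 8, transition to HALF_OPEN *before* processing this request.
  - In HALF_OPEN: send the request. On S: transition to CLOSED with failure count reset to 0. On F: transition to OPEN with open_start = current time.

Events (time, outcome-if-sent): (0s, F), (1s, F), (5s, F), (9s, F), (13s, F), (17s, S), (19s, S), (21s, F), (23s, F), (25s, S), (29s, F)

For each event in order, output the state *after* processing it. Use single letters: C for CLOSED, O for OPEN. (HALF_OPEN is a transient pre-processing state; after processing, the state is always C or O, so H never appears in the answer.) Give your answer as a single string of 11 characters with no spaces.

State after each event:
  event#1 t=0s outcome=F: state=CLOSED
  event#2 t=1s outcome=F: state=CLOSED
  event#3 t=5s outcome=F: state=CLOSED
  event#4 t=9s outcome=F: state=OPEN
  event#5 t=13s outcome=F: state=OPEN
  event#6 t=17s outcome=S: state=CLOSED
  event#7 t=19s outcome=S: state=CLOSED
  event#8 t=21s outcome=F: state=CLOSED
  event#9 t=23s outcome=F: state=CLOSED
  event#10 t=25s outcome=S: state=CLOSED
  event#11 t=29s outcome=F: state=CLOSED

Answer: CCCOOCCCCCC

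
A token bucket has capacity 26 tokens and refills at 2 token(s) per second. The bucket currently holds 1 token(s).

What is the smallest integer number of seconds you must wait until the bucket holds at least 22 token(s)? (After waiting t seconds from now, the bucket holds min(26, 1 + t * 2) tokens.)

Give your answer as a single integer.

Answer: 11

Derivation:
Need 1 + t * 2 >= 22, so t >= 21/2.
Smallest integer t = ceil(21/2) = 11.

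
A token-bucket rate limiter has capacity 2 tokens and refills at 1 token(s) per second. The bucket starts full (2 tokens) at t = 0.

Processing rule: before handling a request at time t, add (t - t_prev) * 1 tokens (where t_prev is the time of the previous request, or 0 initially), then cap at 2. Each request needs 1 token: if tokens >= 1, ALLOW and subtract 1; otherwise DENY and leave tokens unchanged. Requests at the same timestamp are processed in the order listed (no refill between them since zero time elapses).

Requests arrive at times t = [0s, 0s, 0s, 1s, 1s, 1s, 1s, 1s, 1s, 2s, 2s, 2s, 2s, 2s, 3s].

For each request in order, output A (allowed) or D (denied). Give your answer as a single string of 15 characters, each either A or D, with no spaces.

Answer: AADADDDDDADDDDA

Derivation:
Simulating step by step:
  req#1 t=0s: ALLOW
  req#2 t=0s: ALLOW
  req#3 t=0s: DENY
  req#4 t=1s: ALLOW
  req#5 t=1s: DENY
  req#6 t=1s: DENY
  req#7 t=1s: DENY
  req#8 t=1s: DENY
  req#9 t=1s: DENY
  req#10 t=2s: ALLOW
  req#11 t=2s: DENY
  req#12 t=2s: DENY
  req#13 t=2s: DENY
  req#14 t=2s: DENY
  req#15 t=3s: ALLOW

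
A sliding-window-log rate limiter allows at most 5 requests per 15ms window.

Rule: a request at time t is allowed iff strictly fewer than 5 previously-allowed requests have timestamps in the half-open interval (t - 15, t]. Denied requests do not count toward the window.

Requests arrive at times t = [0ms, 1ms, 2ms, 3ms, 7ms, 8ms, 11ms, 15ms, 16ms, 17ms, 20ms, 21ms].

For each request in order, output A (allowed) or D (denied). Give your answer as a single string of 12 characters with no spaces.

Answer: AAAAADDAAAAD

Derivation:
Tracking allowed requests in the window:
  req#1 t=0ms: ALLOW
  req#2 t=1ms: ALLOW
  req#3 t=2ms: ALLOW
  req#4 t=3ms: ALLOW
  req#5 t=7ms: ALLOW
  req#6 t=8ms: DENY
  req#7 t=11ms: DENY
  req#8 t=15ms: ALLOW
  req#9 t=16ms: ALLOW
  req#10 t=17ms: ALLOW
  req#11 t=20ms: ALLOW
  req#12 t=21ms: DENY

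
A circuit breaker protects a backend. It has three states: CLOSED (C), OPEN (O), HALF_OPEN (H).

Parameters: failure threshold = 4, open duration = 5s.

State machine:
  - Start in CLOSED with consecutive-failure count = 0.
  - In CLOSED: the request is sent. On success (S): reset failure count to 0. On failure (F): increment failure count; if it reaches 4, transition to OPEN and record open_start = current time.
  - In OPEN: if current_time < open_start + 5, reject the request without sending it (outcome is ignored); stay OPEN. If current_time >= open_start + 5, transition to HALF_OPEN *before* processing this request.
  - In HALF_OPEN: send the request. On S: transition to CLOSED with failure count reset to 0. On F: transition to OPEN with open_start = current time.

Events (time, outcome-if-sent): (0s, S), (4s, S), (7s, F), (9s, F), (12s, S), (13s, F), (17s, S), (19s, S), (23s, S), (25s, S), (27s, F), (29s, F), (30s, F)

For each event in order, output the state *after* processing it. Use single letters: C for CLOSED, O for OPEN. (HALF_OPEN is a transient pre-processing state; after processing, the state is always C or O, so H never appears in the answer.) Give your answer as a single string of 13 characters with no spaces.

Answer: CCCCCCCCCCCCC

Derivation:
State after each event:
  event#1 t=0s outcome=S: state=CLOSED
  event#2 t=4s outcome=S: state=CLOSED
  event#3 t=7s outcome=F: state=CLOSED
  event#4 t=9s outcome=F: state=CLOSED
  event#5 t=12s outcome=S: state=CLOSED
  event#6 t=13s outcome=F: state=CLOSED
  event#7 t=17s outcome=S: state=CLOSED
  event#8 t=19s outcome=S: state=CLOSED
  event#9 t=23s outcome=S: state=CLOSED
  event#10 t=25s outcome=S: state=CLOSED
  event#11 t=27s outcome=F: state=CLOSED
  event#12 t=29s outcome=F: state=CLOSED
  event#13 t=30s outcome=F: state=CLOSED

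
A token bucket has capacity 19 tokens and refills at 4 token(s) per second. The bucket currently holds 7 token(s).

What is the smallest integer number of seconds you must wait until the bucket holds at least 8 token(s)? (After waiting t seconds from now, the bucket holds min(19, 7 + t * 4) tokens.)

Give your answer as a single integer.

Answer: 1

Derivation:
Need 7 + t * 4 >= 8, so t >= 1/4.
Smallest integer t = ceil(1/4) = 1.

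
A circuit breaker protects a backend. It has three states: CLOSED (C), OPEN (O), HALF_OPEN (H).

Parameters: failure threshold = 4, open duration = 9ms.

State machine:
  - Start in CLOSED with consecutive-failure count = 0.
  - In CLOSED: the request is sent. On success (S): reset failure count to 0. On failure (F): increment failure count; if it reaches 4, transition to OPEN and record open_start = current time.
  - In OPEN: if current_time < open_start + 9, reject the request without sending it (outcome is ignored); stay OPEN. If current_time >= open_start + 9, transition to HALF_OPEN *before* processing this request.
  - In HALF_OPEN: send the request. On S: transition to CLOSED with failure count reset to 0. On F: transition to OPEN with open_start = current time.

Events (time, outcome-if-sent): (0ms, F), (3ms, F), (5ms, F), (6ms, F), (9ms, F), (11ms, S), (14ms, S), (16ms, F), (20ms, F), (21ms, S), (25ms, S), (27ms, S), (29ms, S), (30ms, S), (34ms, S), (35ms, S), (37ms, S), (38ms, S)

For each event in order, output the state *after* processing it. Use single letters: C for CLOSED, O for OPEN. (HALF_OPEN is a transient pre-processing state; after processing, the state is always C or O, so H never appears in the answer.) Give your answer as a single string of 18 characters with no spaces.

State after each event:
  event#1 t=0ms outcome=F: state=CLOSED
  event#2 t=3ms outcome=F: state=CLOSED
  event#3 t=5ms outcome=F: state=CLOSED
  event#4 t=6ms outcome=F: state=OPEN
  event#5 t=9ms outcome=F: state=OPEN
  event#6 t=11ms outcome=S: state=OPEN
  event#7 t=14ms outcome=S: state=OPEN
  event#8 t=16ms outcome=F: state=OPEN
  event#9 t=20ms outcome=F: state=OPEN
  event#10 t=21ms outcome=S: state=OPEN
  event#11 t=25ms outcome=S: state=CLOSED
  event#12 t=27ms outcome=S: state=CLOSED
  event#13 t=29ms outcome=S: state=CLOSED
  event#14 t=30ms outcome=S: state=CLOSED
  event#15 t=34ms outcome=S: state=CLOSED
  event#16 t=35ms outcome=S: state=CLOSED
  event#17 t=37ms outcome=S: state=CLOSED
  event#18 t=38ms outcome=S: state=CLOSED

Answer: CCCOOOOOOOCCCCCCCC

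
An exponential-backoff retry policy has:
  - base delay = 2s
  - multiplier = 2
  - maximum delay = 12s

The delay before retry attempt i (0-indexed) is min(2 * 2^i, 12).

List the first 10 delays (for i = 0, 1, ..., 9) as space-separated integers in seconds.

Computing each delay:
  i=0: min(2*2^0, 12) = 2
  i=1: min(2*2^1, 12) = 4
  i=2: min(2*2^2, 12) = 8
  i=3: min(2*2^3, 12) = 12
  i=4: min(2*2^4, 12) = 12
  i=5: min(2*2^5, 12) = 12
  i=6: min(2*2^6, 12) = 12
  i=7: min(2*2^7, 12) = 12
  i=8: min(2*2^8, 12) = 12
  i=9: min(2*2^9, 12) = 12

Answer: 2 4 8 12 12 12 12 12 12 12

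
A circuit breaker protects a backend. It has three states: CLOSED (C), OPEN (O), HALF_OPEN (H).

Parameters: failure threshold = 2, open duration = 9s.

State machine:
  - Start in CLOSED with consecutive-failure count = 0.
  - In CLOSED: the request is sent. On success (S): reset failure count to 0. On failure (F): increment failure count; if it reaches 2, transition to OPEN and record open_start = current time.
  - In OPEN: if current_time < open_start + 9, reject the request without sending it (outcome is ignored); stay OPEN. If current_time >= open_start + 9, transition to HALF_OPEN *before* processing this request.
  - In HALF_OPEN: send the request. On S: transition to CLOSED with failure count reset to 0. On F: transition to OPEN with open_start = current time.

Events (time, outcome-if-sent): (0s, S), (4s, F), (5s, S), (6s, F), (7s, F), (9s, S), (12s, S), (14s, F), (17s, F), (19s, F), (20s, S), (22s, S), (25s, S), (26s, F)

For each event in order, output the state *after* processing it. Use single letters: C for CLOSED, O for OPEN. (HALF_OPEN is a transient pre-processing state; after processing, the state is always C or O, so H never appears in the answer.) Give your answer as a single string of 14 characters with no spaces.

Answer: CCCCOOOOOOOOOO

Derivation:
State after each event:
  event#1 t=0s outcome=S: state=CLOSED
  event#2 t=4s outcome=F: state=CLOSED
  event#3 t=5s outcome=S: state=CLOSED
  event#4 t=6s outcome=F: state=CLOSED
  event#5 t=7s outcome=F: state=OPEN
  event#6 t=9s outcome=S: state=OPEN
  event#7 t=12s outcome=S: state=OPEN
  event#8 t=14s outcome=F: state=OPEN
  event#9 t=17s outcome=F: state=OPEN
  event#10 t=19s outcome=F: state=OPEN
  event#11 t=20s outcome=S: state=OPEN
  event#12 t=22s outcome=S: state=OPEN
  event#13 t=25s outcome=S: state=OPEN
  event#14 t=26s outcome=F: state=OPEN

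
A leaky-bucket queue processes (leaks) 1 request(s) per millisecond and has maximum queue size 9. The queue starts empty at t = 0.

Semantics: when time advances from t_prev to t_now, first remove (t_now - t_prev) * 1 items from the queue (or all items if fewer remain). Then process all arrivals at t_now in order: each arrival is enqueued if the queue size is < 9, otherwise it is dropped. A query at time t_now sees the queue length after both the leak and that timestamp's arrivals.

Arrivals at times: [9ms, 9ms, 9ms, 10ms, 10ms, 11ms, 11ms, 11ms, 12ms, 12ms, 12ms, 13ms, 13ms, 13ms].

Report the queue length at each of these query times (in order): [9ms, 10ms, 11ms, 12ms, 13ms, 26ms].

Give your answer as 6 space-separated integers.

Answer: 3 4 6 8 9 0

Derivation:
Queue lengths at query times:
  query t=9ms: backlog = 3
  query t=10ms: backlog = 4
  query t=11ms: backlog = 6
  query t=12ms: backlog = 8
  query t=13ms: backlog = 9
  query t=26ms: backlog = 0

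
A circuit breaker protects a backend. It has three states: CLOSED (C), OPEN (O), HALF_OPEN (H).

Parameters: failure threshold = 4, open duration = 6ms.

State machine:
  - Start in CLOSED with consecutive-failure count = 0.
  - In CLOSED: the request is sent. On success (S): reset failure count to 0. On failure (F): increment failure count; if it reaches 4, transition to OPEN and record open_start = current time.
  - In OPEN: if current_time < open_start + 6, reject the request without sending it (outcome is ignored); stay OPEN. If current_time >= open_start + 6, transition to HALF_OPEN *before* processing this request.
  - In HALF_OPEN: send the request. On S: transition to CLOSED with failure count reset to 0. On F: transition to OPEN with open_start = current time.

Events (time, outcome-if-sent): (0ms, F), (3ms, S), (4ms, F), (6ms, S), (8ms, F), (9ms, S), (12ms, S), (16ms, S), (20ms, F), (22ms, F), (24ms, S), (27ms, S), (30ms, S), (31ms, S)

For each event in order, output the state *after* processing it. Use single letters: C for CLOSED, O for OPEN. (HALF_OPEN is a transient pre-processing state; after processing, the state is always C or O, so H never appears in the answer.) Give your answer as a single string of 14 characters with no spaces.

Answer: CCCCCCCCCCCCCC

Derivation:
State after each event:
  event#1 t=0ms outcome=F: state=CLOSED
  event#2 t=3ms outcome=S: state=CLOSED
  event#3 t=4ms outcome=F: state=CLOSED
  event#4 t=6ms outcome=S: state=CLOSED
  event#5 t=8ms outcome=F: state=CLOSED
  event#6 t=9ms outcome=S: state=CLOSED
  event#7 t=12ms outcome=S: state=CLOSED
  event#8 t=16ms outcome=S: state=CLOSED
  event#9 t=20ms outcome=F: state=CLOSED
  event#10 t=22ms outcome=F: state=CLOSED
  event#11 t=24ms outcome=S: state=CLOSED
  event#12 t=27ms outcome=S: state=CLOSED
  event#13 t=30ms outcome=S: state=CLOSED
  event#14 t=31ms outcome=S: state=CLOSED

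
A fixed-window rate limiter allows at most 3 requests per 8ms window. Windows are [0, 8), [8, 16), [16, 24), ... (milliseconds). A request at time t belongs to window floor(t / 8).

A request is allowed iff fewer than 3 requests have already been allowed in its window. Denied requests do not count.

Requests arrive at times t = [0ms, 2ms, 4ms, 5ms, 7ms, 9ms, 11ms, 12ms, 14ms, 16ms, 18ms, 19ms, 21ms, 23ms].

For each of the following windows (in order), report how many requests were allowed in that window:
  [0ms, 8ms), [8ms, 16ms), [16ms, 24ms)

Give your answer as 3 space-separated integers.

Answer: 3 3 3

Derivation:
Processing requests:
  req#1 t=0ms (window 0): ALLOW
  req#2 t=2ms (window 0): ALLOW
  req#3 t=4ms (window 0): ALLOW
  req#4 t=5ms (window 0): DENY
  req#5 t=7ms (window 0): DENY
  req#6 t=9ms (window 1): ALLOW
  req#7 t=11ms (window 1): ALLOW
  req#8 t=12ms (window 1): ALLOW
  req#9 t=14ms (window 1): DENY
  req#10 t=16ms (window 2): ALLOW
  req#11 t=18ms (window 2): ALLOW
  req#12 t=19ms (window 2): ALLOW
  req#13 t=21ms (window 2): DENY
  req#14 t=23ms (window 2): DENY

Allowed counts by window: 3 3 3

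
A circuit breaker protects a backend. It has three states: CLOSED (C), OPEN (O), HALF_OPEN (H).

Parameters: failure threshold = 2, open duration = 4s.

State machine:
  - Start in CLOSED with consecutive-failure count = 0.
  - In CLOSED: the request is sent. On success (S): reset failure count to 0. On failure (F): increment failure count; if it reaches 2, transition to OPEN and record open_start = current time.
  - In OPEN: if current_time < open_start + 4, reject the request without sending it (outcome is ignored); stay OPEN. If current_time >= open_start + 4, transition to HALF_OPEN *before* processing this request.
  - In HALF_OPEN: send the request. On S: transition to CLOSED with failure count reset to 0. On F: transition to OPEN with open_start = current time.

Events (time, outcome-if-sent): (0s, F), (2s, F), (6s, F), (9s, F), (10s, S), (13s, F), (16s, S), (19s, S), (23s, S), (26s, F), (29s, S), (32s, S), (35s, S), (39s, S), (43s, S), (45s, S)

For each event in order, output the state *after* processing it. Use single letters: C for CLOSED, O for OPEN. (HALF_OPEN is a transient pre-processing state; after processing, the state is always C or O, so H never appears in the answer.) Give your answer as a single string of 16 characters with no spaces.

State after each event:
  event#1 t=0s outcome=F: state=CLOSED
  event#2 t=2s outcome=F: state=OPEN
  event#3 t=6s outcome=F: state=OPEN
  event#4 t=9s outcome=F: state=OPEN
  event#5 t=10s outcome=S: state=CLOSED
  event#6 t=13s outcome=F: state=CLOSED
  event#7 t=16s outcome=S: state=CLOSED
  event#8 t=19s outcome=S: state=CLOSED
  event#9 t=23s outcome=S: state=CLOSED
  event#10 t=26s outcome=F: state=CLOSED
  event#11 t=29s outcome=S: state=CLOSED
  event#12 t=32s outcome=S: state=CLOSED
  event#13 t=35s outcome=S: state=CLOSED
  event#14 t=39s outcome=S: state=CLOSED
  event#15 t=43s outcome=S: state=CLOSED
  event#16 t=45s outcome=S: state=CLOSED

Answer: COOOCCCCCCCCCCCC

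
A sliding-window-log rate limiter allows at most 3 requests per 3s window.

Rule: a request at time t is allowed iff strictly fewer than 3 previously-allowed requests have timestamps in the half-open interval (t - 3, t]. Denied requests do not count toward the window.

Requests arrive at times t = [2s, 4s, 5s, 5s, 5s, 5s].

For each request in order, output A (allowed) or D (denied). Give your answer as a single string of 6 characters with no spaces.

Tracking allowed requests in the window:
  req#1 t=2s: ALLOW
  req#2 t=4s: ALLOW
  req#3 t=5s: ALLOW
  req#4 t=5s: ALLOW
  req#5 t=5s: DENY
  req#6 t=5s: DENY

Answer: AAAADD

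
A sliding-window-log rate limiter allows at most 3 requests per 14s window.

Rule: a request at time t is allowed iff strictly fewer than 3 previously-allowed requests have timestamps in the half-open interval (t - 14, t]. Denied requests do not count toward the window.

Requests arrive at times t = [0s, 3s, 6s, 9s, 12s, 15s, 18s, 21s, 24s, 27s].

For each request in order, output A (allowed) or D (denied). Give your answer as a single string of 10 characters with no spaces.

Answer: AAADDAAADD

Derivation:
Tracking allowed requests in the window:
  req#1 t=0s: ALLOW
  req#2 t=3s: ALLOW
  req#3 t=6s: ALLOW
  req#4 t=9s: DENY
  req#5 t=12s: DENY
  req#6 t=15s: ALLOW
  req#7 t=18s: ALLOW
  req#8 t=21s: ALLOW
  req#9 t=24s: DENY
  req#10 t=27s: DENY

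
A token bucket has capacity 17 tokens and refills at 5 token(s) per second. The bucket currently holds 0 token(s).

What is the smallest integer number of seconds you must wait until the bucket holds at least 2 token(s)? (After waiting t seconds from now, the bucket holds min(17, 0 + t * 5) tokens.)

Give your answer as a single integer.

Need 0 + t * 5 >= 2, so t >= 2/5.
Smallest integer t = ceil(2/5) = 1.

Answer: 1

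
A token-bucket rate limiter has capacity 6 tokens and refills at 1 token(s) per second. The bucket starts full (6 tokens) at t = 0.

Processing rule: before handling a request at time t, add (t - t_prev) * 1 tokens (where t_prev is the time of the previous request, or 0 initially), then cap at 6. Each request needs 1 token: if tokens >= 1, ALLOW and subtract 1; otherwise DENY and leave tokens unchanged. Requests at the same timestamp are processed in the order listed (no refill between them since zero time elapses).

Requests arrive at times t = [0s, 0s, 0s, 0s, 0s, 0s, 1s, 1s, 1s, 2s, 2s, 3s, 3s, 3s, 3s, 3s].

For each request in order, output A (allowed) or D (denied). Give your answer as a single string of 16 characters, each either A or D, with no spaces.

Simulating step by step:
  req#1 t=0s: ALLOW
  req#2 t=0s: ALLOW
  req#3 t=0s: ALLOW
  req#4 t=0s: ALLOW
  req#5 t=0s: ALLOW
  req#6 t=0s: ALLOW
  req#7 t=1s: ALLOW
  req#8 t=1s: DENY
  req#9 t=1s: DENY
  req#10 t=2s: ALLOW
  req#11 t=2s: DENY
  req#12 t=3s: ALLOW
  req#13 t=3s: DENY
  req#14 t=3s: DENY
  req#15 t=3s: DENY
  req#16 t=3s: DENY

Answer: AAAAAAADDADADDDD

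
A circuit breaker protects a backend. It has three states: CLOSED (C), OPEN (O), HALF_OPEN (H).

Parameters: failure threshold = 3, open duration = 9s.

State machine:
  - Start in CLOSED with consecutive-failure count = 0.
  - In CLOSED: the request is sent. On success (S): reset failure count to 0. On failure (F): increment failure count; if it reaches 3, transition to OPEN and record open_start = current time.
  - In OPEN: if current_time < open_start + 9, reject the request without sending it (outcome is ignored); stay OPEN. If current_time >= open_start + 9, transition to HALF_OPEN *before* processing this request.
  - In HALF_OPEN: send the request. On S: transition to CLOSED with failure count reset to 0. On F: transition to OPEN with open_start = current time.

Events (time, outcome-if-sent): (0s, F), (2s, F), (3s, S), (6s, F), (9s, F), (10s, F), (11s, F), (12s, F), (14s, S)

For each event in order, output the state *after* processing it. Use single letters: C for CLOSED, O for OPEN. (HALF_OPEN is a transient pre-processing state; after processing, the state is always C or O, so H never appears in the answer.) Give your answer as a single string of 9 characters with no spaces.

State after each event:
  event#1 t=0s outcome=F: state=CLOSED
  event#2 t=2s outcome=F: state=CLOSED
  event#3 t=3s outcome=S: state=CLOSED
  event#4 t=6s outcome=F: state=CLOSED
  event#5 t=9s outcome=F: state=CLOSED
  event#6 t=10s outcome=F: state=OPEN
  event#7 t=11s outcome=F: state=OPEN
  event#8 t=12s outcome=F: state=OPEN
  event#9 t=14s outcome=S: state=OPEN

Answer: CCCCCOOOO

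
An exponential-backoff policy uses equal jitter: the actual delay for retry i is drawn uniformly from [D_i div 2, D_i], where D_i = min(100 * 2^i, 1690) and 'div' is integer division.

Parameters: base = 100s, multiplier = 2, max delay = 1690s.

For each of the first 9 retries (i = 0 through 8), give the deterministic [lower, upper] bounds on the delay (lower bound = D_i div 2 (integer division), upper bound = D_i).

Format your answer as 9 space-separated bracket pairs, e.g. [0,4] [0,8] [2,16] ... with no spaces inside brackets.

Answer: [50,100] [100,200] [200,400] [400,800] [800,1600] [845,1690] [845,1690] [845,1690] [845,1690]

Derivation:
Computing bounds per retry:
  i=0: D_i=min(100*2^0,1690)=100, bounds=[50,100]
  i=1: D_i=min(100*2^1,1690)=200, bounds=[100,200]
  i=2: D_i=min(100*2^2,1690)=400, bounds=[200,400]
  i=3: D_i=min(100*2^3,1690)=800, bounds=[400,800]
  i=4: D_i=min(100*2^4,1690)=1600, bounds=[800,1600]
  i=5: D_i=min(100*2^5,1690)=1690, bounds=[845,1690]
  i=6: D_i=min(100*2^6,1690)=1690, bounds=[845,1690]
  i=7: D_i=min(100*2^7,1690)=1690, bounds=[845,1690]
  i=8: D_i=min(100*2^8,1690)=1690, bounds=[845,1690]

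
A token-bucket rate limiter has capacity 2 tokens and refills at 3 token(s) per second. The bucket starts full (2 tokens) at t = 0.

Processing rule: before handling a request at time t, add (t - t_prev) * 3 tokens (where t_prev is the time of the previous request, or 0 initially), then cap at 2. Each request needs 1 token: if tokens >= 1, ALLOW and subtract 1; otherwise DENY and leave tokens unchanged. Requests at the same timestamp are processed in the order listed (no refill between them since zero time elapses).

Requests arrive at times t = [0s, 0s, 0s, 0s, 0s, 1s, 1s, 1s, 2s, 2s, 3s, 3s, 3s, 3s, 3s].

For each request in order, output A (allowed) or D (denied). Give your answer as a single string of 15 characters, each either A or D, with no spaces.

Simulating step by step:
  req#1 t=0s: ALLOW
  req#2 t=0s: ALLOW
  req#3 t=0s: DENY
  req#4 t=0s: DENY
  req#5 t=0s: DENY
  req#6 t=1s: ALLOW
  req#7 t=1s: ALLOW
  req#8 t=1s: DENY
  req#9 t=2s: ALLOW
  req#10 t=2s: ALLOW
  req#11 t=3s: ALLOW
  req#12 t=3s: ALLOW
  req#13 t=3s: DENY
  req#14 t=3s: DENY
  req#15 t=3s: DENY

Answer: AADDDAADAAAADDD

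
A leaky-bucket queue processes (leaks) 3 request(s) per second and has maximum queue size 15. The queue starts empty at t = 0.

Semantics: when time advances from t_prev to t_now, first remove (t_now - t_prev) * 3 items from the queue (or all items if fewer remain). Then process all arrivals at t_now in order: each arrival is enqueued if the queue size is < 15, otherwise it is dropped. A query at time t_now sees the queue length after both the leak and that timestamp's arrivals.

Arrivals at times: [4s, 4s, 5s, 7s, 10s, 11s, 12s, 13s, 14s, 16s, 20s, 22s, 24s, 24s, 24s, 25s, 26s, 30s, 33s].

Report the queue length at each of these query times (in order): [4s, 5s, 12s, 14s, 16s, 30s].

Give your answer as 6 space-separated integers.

Queue lengths at query times:
  query t=4s: backlog = 2
  query t=5s: backlog = 1
  query t=12s: backlog = 1
  query t=14s: backlog = 1
  query t=16s: backlog = 1
  query t=30s: backlog = 1

Answer: 2 1 1 1 1 1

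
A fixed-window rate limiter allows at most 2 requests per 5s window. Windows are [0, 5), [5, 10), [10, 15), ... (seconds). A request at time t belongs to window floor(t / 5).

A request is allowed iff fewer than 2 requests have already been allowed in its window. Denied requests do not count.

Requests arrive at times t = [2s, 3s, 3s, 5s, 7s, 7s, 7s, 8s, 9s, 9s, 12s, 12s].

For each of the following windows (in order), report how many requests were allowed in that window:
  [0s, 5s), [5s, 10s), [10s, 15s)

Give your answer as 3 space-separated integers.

Answer: 2 2 2

Derivation:
Processing requests:
  req#1 t=2s (window 0): ALLOW
  req#2 t=3s (window 0): ALLOW
  req#3 t=3s (window 0): DENY
  req#4 t=5s (window 1): ALLOW
  req#5 t=7s (window 1): ALLOW
  req#6 t=7s (window 1): DENY
  req#7 t=7s (window 1): DENY
  req#8 t=8s (window 1): DENY
  req#9 t=9s (window 1): DENY
  req#10 t=9s (window 1): DENY
  req#11 t=12s (window 2): ALLOW
  req#12 t=12s (window 2): ALLOW

Allowed counts by window: 2 2 2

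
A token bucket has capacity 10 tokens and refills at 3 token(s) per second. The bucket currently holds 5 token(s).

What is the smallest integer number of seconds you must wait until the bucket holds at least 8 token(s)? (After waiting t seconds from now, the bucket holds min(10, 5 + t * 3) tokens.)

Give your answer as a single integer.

Need 5 + t * 3 >= 8, so t >= 3/3.
Smallest integer t = ceil(3/3) = 1.

Answer: 1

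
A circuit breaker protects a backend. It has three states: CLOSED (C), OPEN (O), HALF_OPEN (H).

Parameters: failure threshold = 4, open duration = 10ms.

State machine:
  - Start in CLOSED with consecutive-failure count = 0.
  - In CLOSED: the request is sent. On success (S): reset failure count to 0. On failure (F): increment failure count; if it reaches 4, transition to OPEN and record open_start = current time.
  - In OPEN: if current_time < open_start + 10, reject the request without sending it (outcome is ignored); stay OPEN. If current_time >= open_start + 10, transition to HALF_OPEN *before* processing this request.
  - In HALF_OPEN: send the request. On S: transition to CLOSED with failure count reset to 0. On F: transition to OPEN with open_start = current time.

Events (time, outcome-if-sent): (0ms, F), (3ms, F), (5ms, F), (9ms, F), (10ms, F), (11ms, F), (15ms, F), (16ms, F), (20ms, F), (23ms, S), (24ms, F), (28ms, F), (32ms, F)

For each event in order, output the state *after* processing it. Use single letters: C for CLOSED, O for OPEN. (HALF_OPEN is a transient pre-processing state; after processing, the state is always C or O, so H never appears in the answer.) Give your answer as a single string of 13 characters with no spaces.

State after each event:
  event#1 t=0ms outcome=F: state=CLOSED
  event#2 t=3ms outcome=F: state=CLOSED
  event#3 t=5ms outcome=F: state=CLOSED
  event#4 t=9ms outcome=F: state=OPEN
  event#5 t=10ms outcome=F: state=OPEN
  event#6 t=11ms outcome=F: state=OPEN
  event#7 t=15ms outcome=F: state=OPEN
  event#8 t=16ms outcome=F: state=OPEN
  event#9 t=20ms outcome=F: state=OPEN
  event#10 t=23ms outcome=S: state=OPEN
  event#11 t=24ms outcome=F: state=OPEN
  event#12 t=28ms outcome=F: state=OPEN
  event#13 t=32ms outcome=F: state=OPEN

Answer: CCCOOOOOOOOOO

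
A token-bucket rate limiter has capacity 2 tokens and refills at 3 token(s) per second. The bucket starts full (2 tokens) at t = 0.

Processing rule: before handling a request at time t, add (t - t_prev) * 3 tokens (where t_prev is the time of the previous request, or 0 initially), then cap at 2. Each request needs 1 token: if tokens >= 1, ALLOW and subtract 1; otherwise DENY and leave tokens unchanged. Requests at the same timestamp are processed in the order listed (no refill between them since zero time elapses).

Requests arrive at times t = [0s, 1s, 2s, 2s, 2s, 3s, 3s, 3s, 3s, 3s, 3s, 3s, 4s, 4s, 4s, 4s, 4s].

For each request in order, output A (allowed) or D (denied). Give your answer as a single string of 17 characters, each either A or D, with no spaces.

Simulating step by step:
  req#1 t=0s: ALLOW
  req#2 t=1s: ALLOW
  req#3 t=2s: ALLOW
  req#4 t=2s: ALLOW
  req#5 t=2s: DENY
  req#6 t=3s: ALLOW
  req#7 t=3s: ALLOW
  req#8 t=3s: DENY
  req#9 t=3s: DENY
  req#10 t=3s: DENY
  req#11 t=3s: DENY
  req#12 t=3s: DENY
  req#13 t=4s: ALLOW
  req#14 t=4s: ALLOW
  req#15 t=4s: DENY
  req#16 t=4s: DENY
  req#17 t=4s: DENY

Answer: AAAADAADDDDDAADDD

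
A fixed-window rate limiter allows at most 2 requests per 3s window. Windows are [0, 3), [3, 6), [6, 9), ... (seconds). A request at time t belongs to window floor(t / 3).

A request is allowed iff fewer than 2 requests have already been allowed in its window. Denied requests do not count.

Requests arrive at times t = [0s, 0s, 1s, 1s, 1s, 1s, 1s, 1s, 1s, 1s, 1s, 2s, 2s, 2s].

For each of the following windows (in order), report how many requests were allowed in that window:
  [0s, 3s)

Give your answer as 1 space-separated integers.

Processing requests:
  req#1 t=0s (window 0): ALLOW
  req#2 t=0s (window 0): ALLOW
  req#3 t=1s (window 0): DENY
  req#4 t=1s (window 0): DENY
  req#5 t=1s (window 0): DENY
  req#6 t=1s (window 0): DENY
  req#7 t=1s (window 0): DENY
  req#8 t=1s (window 0): DENY
  req#9 t=1s (window 0): DENY
  req#10 t=1s (window 0): DENY
  req#11 t=1s (window 0): DENY
  req#12 t=2s (window 0): DENY
  req#13 t=2s (window 0): DENY
  req#14 t=2s (window 0): DENY

Allowed counts by window: 2

Answer: 2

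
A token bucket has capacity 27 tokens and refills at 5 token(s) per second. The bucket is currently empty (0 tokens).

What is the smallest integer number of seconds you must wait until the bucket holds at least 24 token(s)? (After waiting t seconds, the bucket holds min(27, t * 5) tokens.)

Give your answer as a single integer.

Need t * 5 >= 24, so t >= 24/5.
Smallest integer t = ceil(24/5) = 5.

Answer: 5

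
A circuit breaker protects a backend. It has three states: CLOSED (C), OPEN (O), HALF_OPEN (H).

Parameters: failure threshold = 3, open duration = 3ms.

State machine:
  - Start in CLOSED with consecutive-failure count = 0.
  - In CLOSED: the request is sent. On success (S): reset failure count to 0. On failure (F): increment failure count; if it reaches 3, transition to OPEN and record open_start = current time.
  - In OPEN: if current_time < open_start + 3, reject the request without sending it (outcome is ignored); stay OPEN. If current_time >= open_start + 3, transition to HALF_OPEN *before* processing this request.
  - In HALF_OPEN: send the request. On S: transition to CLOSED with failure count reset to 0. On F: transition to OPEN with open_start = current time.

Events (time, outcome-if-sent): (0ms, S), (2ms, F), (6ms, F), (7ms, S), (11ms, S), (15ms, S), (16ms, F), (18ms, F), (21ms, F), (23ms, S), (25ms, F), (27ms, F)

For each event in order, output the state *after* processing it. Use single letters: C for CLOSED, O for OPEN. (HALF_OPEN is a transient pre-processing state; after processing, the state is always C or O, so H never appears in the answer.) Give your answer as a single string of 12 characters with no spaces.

Answer: CCCCCCCCOOOO

Derivation:
State after each event:
  event#1 t=0ms outcome=S: state=CLOSED
  event#2 t=2ms outcome=F: state=CLOSED
  event#3 t=6ms outcome=F: state=CLOSED
  event#4 t=7ms outcome=S: state=CLOSED
  event#5 t=11ms outcome=S: state=CLOSED
  event#6 t=15ms outcome=S: state=CLOSED
  event#7 t=16ms outcome=F: state=CLOSED
  event#8 t=18ms outcome=F: state=CLOSED
  event#9 t=21ms outcome=F: state=OPEN
  event#10 t=23ms outcome=S: state=OPEN
  event#11 t=25ms outcome=F: state=OPEN
  event#12 t=27ms outcome=F: state=OPEN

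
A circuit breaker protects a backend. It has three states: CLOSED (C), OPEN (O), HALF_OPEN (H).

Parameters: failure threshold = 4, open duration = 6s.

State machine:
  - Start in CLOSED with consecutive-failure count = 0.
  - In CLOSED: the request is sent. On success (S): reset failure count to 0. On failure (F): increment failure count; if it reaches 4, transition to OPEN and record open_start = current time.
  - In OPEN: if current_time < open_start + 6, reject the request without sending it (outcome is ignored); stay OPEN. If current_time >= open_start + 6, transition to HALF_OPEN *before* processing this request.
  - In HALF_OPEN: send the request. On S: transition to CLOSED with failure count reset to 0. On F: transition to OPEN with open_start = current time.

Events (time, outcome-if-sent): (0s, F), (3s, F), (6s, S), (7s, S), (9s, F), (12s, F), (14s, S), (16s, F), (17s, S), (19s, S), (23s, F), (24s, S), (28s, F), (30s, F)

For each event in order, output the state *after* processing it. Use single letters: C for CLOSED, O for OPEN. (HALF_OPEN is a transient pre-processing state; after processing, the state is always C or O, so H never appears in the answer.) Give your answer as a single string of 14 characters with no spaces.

Answer: CCCCCCCCCCCCCC

Derivation:
State after each event:
  event#1 t=0s outcome=F: state=CLOSED
  event#2 t=3s outcome=F: state=CLOSED
  event#3 t=6s outcome=S: state=CLOSED
  event#4 t=7s outcome=S: state=CLOSED
  event#5 t=9s outcome=F: state=CLOSED
  event#6 t=12s outcome=F: state=CLOSED
  event#7 t=14s outcome=S: state=CLOSED
  event#8 t=16s outcome=F: state=CLOSED
  event#9 t=17s outcome=S: state=CLOSED
  event#10 t=19s outcome=S: state=CLOSED
  event#11 t=23s outcome=F: state=CLOSED
  event#12 t=24s outcome=S: state=CLOSED
  event#13 t=28s outcome=F: state=CLOSED
  event#14 t=30s outcome=F: state=CLOSED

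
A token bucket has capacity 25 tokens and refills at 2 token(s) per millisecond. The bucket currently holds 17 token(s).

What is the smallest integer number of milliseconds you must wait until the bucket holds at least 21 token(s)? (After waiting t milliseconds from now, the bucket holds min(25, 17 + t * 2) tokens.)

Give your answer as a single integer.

Need 17 + t * 2 >= 21, so t >= 4/2.
Smallest integer t = ceil(4/2) = 2.

Answer: 2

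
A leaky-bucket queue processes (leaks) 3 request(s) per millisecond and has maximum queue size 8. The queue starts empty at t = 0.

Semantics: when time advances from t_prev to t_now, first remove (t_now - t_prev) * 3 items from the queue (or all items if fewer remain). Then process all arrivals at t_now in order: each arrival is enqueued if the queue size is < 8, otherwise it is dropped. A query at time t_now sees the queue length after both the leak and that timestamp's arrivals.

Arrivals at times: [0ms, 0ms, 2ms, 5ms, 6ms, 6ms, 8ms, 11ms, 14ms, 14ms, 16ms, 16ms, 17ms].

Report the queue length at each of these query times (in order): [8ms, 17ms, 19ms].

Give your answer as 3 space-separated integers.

Answer: 1 1 0

Derivation:
Queue lengths at query times:
  query t=8ms: backlog = 1
  query t=17ms: backlog = 1
  query t=19ms: backlog = 0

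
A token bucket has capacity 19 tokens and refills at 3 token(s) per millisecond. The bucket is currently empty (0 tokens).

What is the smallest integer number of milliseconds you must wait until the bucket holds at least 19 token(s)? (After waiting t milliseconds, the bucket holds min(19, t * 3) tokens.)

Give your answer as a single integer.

Answer: 7

Derivation:
Need t * 3 >= 19, so t >= 19/3.
Smallest integer t = ceil(19/3) = 7.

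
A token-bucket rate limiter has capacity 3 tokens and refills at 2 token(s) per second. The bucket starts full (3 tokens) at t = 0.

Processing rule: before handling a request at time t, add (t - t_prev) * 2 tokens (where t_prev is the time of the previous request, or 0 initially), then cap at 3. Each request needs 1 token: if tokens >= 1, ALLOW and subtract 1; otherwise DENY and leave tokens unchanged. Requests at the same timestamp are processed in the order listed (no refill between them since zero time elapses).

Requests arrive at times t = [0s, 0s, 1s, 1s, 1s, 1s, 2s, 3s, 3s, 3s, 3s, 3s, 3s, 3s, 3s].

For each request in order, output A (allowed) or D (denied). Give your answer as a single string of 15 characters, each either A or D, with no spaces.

Simulating step by step:
  req#1 t=0s: ALLOW
  req#2 t=0s: ALLOW
  req#3 t=1s: ALLOW
  req#4 t=1s: ALLOW
  req#5 t=1s: ALLOW
  req#6 t=1s: DENY
  req#7 t=2s: ALLOW
  req#8 t=3s: ALLOW
  req#9 t=3s: ALLOW
  req#10 t=3s: ALLOW
  req#11 t=3s: DENY
  req#12 t=3s: DENY
  req#13 t=3s: DENY
  req#14 t=3s: DENY
  req#15 t=3s: DENY

Answer: AAAAADAAAADDDDD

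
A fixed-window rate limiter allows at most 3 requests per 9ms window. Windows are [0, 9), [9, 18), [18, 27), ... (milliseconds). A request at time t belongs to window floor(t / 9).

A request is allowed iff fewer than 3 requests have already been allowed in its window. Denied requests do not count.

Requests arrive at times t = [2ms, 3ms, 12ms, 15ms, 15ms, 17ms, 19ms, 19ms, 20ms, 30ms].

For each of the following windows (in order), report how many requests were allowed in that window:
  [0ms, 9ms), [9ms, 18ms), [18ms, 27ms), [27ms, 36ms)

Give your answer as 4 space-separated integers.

Answer: 2 3 3 1

Derivation:
Processing requests:
  req#1 t=2ms (window 0): ALLOW
  req#2 t=3ms (window 0): ALLOW
  req#3 t=12ms (window 1): ALLOW
  req#4 t=15ms (window 1): ALLOW
  req#5 t=15ms (window 1): ALLOW
  req#6 t=17ms (window 1): DENY
  req#7 t=19ms (window 2): ALLOW
  req#8 t=19ms (window 2): ALLOW
  req#9 t=20ms (window 2): ALLOW
  req#10 t=30ms (window 3): ALLOW

Allowed counts by window: 2 3 3 1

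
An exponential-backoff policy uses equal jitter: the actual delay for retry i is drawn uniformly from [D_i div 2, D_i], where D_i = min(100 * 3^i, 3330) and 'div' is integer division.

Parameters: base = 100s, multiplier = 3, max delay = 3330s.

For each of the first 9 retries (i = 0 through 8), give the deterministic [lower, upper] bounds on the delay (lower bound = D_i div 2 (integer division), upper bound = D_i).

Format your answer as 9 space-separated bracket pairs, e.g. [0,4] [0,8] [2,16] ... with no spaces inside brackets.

Answer: [50,100] [150,300] [450,900] [1350,2700] [1665,3330] [1665,3330] [1665,3330] [1665,3330] [1665,3330]

Derivation:
Computing bounds per retry:
  i=0: D_i=min(100*3^0,3330)=100, bounds=[50,100]
  i=1: D_i=min(100*3^1,3330)=300, bounds=[150,300]
  i=2: D_i=min(100*3^2,3330)=900, bounds=[450,900]
  i=3: D_i=min(100*3^3,3330)=2700, bounds=[1350,2700]
  i=4: D_i=min(100*3^4,3330)=3330, bounds=[1665,3330]
  i=5: D_i=min(100*3^5,3330)=3330, bounds=[1665,3330]
  i=6: D_i=min(100*3^6,3330)=3330, bounds=[1665,3330]
  i=7: D_i=min(100*3^7,3330)=3330, bounds=[1665,3330]
  i=8: D_i=min(100*3^8,3330)=3330, bounds=[1665,3330]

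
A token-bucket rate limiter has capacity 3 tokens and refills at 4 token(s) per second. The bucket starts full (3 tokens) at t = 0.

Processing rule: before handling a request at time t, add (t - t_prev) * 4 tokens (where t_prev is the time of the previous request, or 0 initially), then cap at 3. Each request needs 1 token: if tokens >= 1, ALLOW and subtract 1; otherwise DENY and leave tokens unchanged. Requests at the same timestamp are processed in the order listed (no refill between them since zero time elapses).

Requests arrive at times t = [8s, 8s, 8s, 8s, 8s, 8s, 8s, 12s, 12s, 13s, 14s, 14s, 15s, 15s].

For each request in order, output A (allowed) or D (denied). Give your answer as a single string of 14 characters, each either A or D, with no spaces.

Simulating step by step:
  req#1 t=8s: ALLOW
  req#2 t=8s: ALLOW
  req#3 t=8s: ALLOW
  req#4 t=8s: DENY
  req#5 t=8s: DENY
  req#6 t=8s: DENY
  req#7 t=8s: DENY
  req#8 t=12s: ALLOW
  req#9 t=12s: ALLOW
  req#10 t=13s: ALLOW
  req#11 t=14s: ALLOW
  req#12 t=14s: ALLOW
  req#13 t=15s: ALLOW
  req#14 t=15s: ALLOW

Answer: AAADDDDAAAAAAA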